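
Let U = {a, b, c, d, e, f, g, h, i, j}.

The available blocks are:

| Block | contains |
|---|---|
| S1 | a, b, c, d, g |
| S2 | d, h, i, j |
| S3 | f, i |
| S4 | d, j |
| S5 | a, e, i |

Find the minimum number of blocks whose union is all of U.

4

S1 and S2 and S3 and S5 together: S1 ∪ S2 ∪ S3 ∪ S5 = {a, b, c, d, e, f, g, h, i, j} — every point is covered.
No 3 of the 5 blocks cover everything (all 10 combinations miss at least one point), so 4 is optimal.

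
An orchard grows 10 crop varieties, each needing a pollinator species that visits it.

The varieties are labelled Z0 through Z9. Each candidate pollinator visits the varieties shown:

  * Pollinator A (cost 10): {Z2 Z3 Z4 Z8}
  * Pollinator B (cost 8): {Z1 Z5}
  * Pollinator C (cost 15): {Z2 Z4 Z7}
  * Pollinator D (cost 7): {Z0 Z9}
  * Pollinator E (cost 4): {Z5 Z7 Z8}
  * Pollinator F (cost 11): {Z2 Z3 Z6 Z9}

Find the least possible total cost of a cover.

A, B, D, E, F together cover every variety (A ∪ B ∪ D ∪ E ∪ F = {Z0, Z1, Z2, Z3, Z4, Z5, Z6, Z7, Z8, Z9}); total cost 10 + 8 + 7 + 4 + 11 = 40.
No covering selection has total cost below 40.

40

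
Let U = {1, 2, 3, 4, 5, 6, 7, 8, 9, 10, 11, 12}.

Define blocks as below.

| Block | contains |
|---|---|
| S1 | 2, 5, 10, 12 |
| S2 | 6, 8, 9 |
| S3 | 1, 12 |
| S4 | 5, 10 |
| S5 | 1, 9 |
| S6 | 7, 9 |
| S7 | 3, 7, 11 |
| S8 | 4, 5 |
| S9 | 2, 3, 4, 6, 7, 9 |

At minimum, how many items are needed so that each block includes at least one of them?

H = {3, 5, 9, 12} meets every block (each contains at least one member of H), and |H| = 4.
The blocks S2, S3, S7, S8 are pairwise disjoint, so any hitting set needs a separate item for each — at least 4. Hence 4 is optimal.

4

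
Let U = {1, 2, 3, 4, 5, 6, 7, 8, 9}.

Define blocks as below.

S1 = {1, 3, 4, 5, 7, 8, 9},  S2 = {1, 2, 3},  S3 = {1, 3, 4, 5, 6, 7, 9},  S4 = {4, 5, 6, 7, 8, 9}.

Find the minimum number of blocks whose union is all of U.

2

Take {S2, S4}. Their union is {1, 2, 3, 4, 5, 6, 7, 8, 9}, which is all 9 items.
No single block has all 9 items (the largest, S1, has 7), so 2 is optimal.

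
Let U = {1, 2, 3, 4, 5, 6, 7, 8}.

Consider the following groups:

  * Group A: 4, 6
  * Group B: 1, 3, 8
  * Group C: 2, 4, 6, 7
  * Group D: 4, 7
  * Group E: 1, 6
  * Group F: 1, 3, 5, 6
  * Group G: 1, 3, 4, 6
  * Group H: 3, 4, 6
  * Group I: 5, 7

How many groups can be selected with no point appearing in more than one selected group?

A, B, I are pairwise disjoint (A={4,6}; B={1,3,8}; I={5,7}).
Every remaining group overlaps one of these, and no 4 of the listed groups are pairwise disjoint, so 3 is the maximum.

3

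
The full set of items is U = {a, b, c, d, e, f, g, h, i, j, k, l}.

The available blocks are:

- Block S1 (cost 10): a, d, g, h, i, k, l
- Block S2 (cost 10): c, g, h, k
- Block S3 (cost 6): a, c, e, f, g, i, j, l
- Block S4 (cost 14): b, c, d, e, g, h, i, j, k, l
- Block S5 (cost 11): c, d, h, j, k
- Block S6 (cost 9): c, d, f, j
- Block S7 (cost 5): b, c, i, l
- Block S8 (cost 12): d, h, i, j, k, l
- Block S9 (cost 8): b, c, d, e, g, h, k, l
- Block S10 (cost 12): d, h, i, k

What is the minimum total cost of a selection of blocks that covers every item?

14

S3, S9 together cover every item (S3 ∪ S9 = {a, b, c, d, e, f, g, h, i, j, k, l}); total cost 6 + 8 = 14.
No covering selection has total cost below 14.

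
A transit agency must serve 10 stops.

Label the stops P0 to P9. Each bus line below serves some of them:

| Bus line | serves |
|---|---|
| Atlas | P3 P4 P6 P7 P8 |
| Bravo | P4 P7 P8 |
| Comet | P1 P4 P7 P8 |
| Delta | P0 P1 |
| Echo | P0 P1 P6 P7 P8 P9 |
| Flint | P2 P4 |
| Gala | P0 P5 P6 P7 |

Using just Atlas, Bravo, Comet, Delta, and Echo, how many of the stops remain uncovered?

2

Union of Atlas, Bravo, Comet, Delta, Echo = {P0, P1, P3, P4, P6, P7, P8, P9}.
Not covered: P2, P5 — 2 stops.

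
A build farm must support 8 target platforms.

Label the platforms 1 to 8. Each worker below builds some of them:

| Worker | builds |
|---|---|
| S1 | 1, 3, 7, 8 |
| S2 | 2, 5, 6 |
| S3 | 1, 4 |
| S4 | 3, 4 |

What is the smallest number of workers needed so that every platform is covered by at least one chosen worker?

Take {S1, S2, S4}. Their union is {1, 2, 3, 4, 5, 6, 7, 8}, which is all 8 platforms.
Only S2 contains 2, so S2 is forced; the remaining 5 platforms need at least 2 more workers (each remaining worker adds at most 4) — so at least 3 workers are needed, and 3 is optimal.

3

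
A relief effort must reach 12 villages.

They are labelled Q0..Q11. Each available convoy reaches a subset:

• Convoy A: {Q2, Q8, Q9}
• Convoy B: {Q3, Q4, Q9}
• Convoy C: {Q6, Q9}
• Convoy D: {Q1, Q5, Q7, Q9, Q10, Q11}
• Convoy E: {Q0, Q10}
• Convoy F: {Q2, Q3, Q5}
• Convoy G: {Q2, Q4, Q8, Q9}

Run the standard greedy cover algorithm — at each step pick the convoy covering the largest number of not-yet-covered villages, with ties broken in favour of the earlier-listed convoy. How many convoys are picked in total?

Greedy: pick D (covers 6 new) → pick G (covers 3 new) → pick B (covers 1 new) → pick C (covers 1 new) → pick E (covers 1 new). Total picks: 5.

5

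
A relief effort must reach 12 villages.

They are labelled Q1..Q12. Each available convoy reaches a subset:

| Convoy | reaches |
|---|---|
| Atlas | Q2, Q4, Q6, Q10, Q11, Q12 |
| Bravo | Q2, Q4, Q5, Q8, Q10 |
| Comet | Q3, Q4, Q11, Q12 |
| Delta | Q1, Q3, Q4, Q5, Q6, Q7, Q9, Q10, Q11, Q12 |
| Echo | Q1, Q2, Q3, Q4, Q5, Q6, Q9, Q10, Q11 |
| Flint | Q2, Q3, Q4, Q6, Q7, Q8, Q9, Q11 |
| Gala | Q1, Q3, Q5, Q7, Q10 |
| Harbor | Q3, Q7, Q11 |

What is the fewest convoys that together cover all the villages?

2

Take {Delta, Flint}. Their union is {Q1, Q2, Q3, Q4, Q5, Q6, Q7, Q8, Q9, Q10, Q11, Q12}, which is all 12 villages.
No single convoy has all 12 villages (the largest, Delta, has 10), so 2 is optimal.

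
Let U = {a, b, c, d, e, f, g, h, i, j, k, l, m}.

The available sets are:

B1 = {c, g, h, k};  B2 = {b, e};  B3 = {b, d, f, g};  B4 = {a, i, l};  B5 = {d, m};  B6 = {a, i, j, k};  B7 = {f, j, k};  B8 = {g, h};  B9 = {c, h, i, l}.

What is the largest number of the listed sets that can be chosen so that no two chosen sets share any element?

5

B2, B4, B5, B7, B8 are pairwise disjoint (B2={b,e}; B4={a,i,l}; B5={d,m}; B7={f,j,k}; B8={g,h}).
Every remaining set overlaps one of these, and no 6 of the listed sets are pairwise disjoint, so 5 is the maximum.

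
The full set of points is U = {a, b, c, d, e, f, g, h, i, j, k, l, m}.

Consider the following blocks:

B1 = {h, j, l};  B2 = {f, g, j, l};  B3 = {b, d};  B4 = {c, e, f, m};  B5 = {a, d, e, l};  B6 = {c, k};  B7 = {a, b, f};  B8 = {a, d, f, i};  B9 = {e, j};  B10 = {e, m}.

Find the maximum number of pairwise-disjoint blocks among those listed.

4

B1, B6, B8, B10 are pairwise disjoint (B1={h,j,l}; B6={c,k}; B8={a,d,f,i}; B10={e,m}).
Every remaining block overlaps one of these, and no 5 of the listed blocks are pairwise disjoint, so 4 is the maximum.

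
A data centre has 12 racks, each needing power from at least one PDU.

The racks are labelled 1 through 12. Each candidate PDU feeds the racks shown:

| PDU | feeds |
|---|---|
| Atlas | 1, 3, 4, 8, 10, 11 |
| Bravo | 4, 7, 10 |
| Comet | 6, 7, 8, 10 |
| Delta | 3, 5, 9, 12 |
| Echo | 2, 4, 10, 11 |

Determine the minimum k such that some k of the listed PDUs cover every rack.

4

Take {Atlas, Comet, Delta, Echo}. Their union is {1, 2, 3, 4, 5, 6, 7, 8, 9, 10, 11, 12}, which is all 12 racks.
No 3 of the 5 PDUs cover everything (all 10 combinations miss at least one rack), so 4 is optimal.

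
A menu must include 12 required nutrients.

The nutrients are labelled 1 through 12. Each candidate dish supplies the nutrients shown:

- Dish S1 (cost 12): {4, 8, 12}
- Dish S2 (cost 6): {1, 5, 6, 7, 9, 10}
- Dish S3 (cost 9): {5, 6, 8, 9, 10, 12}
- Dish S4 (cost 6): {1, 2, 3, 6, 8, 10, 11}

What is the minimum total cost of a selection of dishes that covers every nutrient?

S1, S2, S4 together cover every nutrient (S1 ∪ S2 ∪ S4 = {1, 2, 3, 4, 5, 6, 7, 8, 9, 10, 11, 12}); total cost 12 + 6 + 6 = 24.
No covering selection has total cost below 24.

24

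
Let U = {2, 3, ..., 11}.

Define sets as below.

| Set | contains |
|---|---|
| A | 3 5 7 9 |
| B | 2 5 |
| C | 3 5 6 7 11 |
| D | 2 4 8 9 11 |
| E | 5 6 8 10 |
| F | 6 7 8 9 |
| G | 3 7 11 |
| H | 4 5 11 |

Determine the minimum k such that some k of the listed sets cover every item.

3

Take {D, E, G}. Their union is {2, 3, 4, 5, 6, 7, 8, 9, 10, 11}, which is all 10 items.
Only E contains 10, so E is forced; the remaining 6 items need at least 2 more sets (each remaining set adds at most 4) — so at least 3 sets are needed, and 3 is optimal.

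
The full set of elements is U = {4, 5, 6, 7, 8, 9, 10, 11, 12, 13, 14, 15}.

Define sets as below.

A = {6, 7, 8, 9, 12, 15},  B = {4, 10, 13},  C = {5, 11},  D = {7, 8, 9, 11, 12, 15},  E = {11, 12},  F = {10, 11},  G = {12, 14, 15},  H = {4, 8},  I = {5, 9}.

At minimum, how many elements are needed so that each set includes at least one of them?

T = {4, 5, 11, 15} meets every set (each contains at least one member of T), and |T| = 4.
The sets F, G, H, I are pairwise disjoint, so any hitting set needs a separate element for each — at least 4. Hence 4 is optimal.

4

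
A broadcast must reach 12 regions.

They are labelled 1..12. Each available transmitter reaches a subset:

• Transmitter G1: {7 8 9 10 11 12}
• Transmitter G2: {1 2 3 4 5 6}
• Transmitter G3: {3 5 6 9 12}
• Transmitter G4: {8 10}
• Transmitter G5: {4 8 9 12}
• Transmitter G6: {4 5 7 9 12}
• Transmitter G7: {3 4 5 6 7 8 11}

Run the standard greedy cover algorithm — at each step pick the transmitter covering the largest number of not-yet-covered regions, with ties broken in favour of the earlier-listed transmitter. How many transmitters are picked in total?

Greedy: pick G7 (covers 7 new) → pick G1 (covers 3 new) → pick G2 (covers 2 new). Total picks: 3.
(The true minimum cover uses only 2 transmitters, so greedy is not optimal here.)

3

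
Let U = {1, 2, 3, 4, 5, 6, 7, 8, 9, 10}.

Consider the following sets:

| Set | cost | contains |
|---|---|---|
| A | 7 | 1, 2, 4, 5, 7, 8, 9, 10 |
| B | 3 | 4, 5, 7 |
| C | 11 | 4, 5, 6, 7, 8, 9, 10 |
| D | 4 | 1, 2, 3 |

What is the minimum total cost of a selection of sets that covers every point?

C, D together cover every point (C ∪ D = {1, 2, 3, 4, 5, 6, 7, 8, 9, 10}); total cost 11 + 4 = 15.
The greedy pick A, D, C costs 22; no covering selection beats 15.

15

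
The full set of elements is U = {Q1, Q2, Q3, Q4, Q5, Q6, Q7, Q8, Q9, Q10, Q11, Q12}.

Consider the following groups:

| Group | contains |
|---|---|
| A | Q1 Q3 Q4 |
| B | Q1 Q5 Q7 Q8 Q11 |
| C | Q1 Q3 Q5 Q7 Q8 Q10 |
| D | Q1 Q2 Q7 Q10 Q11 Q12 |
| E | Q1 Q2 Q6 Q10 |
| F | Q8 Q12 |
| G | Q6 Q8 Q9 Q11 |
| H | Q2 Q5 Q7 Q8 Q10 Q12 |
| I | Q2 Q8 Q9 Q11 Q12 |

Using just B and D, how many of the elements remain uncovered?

4

Union of B, D = {Q1, Q2, Q5, Q7, Q8, Q10, Q11, Q12}.
Not covered: Q3, Q4, Q6, Q9 — 4 elements.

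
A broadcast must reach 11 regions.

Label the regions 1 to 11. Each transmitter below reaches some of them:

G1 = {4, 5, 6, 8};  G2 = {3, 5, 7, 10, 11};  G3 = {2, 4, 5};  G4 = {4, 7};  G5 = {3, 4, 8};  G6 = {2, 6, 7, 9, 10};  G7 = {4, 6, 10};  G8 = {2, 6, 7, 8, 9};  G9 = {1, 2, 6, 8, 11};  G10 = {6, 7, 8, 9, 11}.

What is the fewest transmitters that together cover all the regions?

4

Take {G1, G2, G8, G9}. Their union is {1, 2, 3, 4, 5, 6, 7, 8, 9, 10, 11}, which is all 11 regions.
No 3 of the 10 transmitters cover everything (all 120 combinations miss at least one region), so 4 is optimal.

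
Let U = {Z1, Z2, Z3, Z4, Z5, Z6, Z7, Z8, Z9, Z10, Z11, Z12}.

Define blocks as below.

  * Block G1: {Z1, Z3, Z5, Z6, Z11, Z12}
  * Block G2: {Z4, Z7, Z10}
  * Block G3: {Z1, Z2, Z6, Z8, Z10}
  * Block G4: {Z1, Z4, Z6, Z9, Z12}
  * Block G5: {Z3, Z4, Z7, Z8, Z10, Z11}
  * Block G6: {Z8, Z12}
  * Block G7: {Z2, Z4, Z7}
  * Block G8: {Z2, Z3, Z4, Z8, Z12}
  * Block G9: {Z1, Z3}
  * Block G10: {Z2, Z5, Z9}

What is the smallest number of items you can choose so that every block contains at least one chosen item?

Take H = {Z1, Z4, Z5, Z12}. Each listed block contains at least one of these, so H is a hitting set of size 4.
The blocks G2, G6, G9, G10 are pairwise disjoint, so any hitting set needs a separate item for each — at least 4. Hence 4 is optimal.

4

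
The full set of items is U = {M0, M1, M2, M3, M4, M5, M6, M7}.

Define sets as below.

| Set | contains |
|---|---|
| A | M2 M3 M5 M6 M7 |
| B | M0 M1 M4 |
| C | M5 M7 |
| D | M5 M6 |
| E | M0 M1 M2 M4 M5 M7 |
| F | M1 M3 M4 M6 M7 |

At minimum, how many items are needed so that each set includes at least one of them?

2

The 2 items {M4, M5} hit every set.
The sets A, B are pairwise disjoint, so any hitting set needs a separate item for each — at least 2. Hence 2 is optimal.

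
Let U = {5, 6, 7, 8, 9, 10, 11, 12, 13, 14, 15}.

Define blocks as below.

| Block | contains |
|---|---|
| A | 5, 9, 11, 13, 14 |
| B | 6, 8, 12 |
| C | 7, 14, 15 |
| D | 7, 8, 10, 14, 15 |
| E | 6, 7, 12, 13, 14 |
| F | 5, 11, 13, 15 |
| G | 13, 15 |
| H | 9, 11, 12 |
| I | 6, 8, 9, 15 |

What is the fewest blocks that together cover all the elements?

Take {A, D, E}. Their union is {5, 6, 7, 8, 9, 10, 11, 12, 13, 14, 15}, which is all 11 elements.
Each block has at most 5 elements, and 2·5 = 10 < 11 — so at least 3 blocks are needed, and 3 is optimal.

3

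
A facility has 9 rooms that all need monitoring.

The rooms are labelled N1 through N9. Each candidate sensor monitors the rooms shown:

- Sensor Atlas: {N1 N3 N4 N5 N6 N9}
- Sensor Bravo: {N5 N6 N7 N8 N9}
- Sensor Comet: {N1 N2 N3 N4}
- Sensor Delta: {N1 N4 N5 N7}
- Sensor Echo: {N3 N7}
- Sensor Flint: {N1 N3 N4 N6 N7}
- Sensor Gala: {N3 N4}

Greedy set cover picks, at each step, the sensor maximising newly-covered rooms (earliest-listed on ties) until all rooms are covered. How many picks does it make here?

3

Greedy: pick Atlas (covers 6 new) → pick Bravo (covers 2 new) → pick Comet (covers 1 new). Total picks: 3.
(The true minimum cover uses only 2 sensors, so greedy is not optimal here.)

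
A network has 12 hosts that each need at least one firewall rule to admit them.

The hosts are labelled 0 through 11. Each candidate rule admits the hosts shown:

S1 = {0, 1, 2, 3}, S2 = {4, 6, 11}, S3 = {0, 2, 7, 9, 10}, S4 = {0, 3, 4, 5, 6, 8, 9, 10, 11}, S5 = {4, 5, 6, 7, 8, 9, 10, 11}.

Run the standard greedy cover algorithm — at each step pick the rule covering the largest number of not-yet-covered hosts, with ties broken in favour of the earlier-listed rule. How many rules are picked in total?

Greedy: pick S4 (covers 9 new) → pick S1 (covers 2 new) → pick S3 (covers 1 new). Total picks: 3.
(The true minimum cover uses only 2 rules, so greedy is not optimal here.)

3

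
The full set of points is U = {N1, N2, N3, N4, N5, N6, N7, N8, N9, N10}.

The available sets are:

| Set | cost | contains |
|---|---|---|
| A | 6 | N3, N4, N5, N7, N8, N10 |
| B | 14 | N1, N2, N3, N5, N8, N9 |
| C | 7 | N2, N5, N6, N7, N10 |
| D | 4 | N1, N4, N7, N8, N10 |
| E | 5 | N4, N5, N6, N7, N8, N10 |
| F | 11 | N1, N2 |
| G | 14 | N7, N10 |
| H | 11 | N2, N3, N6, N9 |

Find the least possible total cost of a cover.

B, E together cover every point (B ∪ E = {N1, N2, N3, N4, N5, N6, N7, N8, N9, N10}); total cost 14 + 5 = 19.
The greedy pick D, C, H costs 22; no covering selection beats 19.

19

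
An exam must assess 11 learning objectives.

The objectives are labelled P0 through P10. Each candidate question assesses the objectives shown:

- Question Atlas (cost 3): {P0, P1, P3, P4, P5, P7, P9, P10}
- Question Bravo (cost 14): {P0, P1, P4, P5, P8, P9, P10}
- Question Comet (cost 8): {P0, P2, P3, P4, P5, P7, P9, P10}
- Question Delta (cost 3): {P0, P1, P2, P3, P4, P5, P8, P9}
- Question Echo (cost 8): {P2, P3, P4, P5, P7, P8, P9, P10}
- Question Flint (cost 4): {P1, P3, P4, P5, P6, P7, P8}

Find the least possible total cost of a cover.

10

Atlas, Delta, Flint together cover every objective (Atlas ∪ Delta ∪ Flint = {P0, P1, P2, P3, P4, P5, P6, P7, P8, P9, P10}); total cost 3 + 3 + 4 = 10.
No covering selection has total cost below 10.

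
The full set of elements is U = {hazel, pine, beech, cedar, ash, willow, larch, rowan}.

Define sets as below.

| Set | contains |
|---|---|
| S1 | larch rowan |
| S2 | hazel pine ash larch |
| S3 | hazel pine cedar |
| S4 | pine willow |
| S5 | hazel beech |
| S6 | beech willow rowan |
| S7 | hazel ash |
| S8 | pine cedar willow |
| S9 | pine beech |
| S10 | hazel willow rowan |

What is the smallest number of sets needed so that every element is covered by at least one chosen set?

S2 and S6 and S8 together: S2 ∪ S6 ∪ S8 = {hazel, pine, beech, cedar, ash, willow, larch, rowan} — every element is covered.
No 2 of the 10 sets cover everything (all 45 combinations miss at least one element), so 3 is optimal.

3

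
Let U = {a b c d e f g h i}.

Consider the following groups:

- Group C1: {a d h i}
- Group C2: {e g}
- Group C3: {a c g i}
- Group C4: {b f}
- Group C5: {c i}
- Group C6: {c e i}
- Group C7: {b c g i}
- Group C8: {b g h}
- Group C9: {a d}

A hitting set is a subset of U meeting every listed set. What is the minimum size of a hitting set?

The 4 items {a, f, g, i} hit every group.
The groups C2, C4, C5, C9 are pairwise disjoint, so any hitting set needs a separate item for each — at least 4. Hence 4 is optimal.

4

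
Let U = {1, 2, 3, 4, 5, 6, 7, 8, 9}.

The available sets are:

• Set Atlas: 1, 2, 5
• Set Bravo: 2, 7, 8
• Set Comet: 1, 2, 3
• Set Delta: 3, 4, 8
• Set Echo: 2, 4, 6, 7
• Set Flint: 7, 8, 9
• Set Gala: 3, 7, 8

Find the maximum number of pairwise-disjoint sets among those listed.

2

Atlas, Flint are pairwise disjoint (Atlas={1,2,5}; Flint={7,8,9}).
Every remaining set overlaps one of these, and no 3 of the listed sets are pairwise disjoint, so 2 is the maximum.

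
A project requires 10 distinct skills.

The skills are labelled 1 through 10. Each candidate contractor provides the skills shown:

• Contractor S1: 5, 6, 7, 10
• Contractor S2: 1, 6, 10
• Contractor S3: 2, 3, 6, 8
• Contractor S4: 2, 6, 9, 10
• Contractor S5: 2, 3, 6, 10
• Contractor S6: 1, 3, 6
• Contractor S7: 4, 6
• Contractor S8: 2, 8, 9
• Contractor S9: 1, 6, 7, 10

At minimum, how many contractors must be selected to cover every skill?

Take {S1, S6, S7, S8}. Their union is {1, 2, 3, 4, 5, 6, 7, 8, 9, 10}, which is all 10 skills.
Only S7 contains 4, so S7 is forced; the remaining 8 skills need at least 3 more contractors (each remaining contractor adds at most 3) — so at least 4 contractors are needed, and 4 is optimal.

4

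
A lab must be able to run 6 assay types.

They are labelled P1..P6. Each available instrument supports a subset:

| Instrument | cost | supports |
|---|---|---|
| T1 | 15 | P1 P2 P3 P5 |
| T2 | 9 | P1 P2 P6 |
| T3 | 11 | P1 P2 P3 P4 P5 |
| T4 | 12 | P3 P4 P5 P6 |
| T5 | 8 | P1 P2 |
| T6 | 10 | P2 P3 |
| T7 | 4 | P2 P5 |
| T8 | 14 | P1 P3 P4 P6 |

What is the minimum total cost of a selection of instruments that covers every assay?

18

T7, T8 together cover every assay (T7 ∪ T8 = {P1, P2, P3, P4, P5, P6}); total cost 4 + 14 = 18.
No covering selection has total cost below 18.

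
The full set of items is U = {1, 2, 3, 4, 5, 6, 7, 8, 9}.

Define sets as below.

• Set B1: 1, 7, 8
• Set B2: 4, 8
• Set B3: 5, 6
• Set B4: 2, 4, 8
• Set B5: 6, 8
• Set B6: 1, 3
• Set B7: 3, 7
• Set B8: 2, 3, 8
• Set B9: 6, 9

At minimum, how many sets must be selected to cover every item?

B3 and B4 and B6 and B7 and B9 together: B3 ∪ B4 ∪ B6 ∪ B7 ∪ B9 = {1, 2, 3, 4, 5, 6, 7, 8, 9} — every item is covered.
No 4 of the 9 sets cover everything (all 126 combinations miss at least one item), so 5 is optimal.

5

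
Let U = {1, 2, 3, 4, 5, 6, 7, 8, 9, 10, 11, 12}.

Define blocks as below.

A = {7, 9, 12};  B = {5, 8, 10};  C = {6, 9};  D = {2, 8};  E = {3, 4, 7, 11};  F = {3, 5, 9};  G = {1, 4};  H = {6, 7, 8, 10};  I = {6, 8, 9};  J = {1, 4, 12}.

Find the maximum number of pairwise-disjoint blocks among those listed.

3

D, F, G are pairwise disjoint (D={2,8}; F={3,5,9}; G={1,4}).
Every remaining block overlaps one of these, and no 4 of the listed blocks are pairwise disjoint, so 3 is the maximum.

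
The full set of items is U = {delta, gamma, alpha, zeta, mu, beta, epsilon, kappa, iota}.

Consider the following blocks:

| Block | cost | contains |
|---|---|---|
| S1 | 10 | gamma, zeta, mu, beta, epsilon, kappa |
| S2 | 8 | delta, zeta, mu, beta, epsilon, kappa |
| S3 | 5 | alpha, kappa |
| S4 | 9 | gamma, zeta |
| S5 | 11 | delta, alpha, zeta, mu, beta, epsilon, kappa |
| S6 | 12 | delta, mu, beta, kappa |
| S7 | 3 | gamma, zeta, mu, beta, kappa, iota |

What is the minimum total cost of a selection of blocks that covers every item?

S5, S7 together cover every item (S5 ∪ S7 = {delta, gamma, alpha, zeta, mu, beta, epsilon, kappa, iota}); total cost 11 + 3 = 14.
No covering selection has total cost below 14.

14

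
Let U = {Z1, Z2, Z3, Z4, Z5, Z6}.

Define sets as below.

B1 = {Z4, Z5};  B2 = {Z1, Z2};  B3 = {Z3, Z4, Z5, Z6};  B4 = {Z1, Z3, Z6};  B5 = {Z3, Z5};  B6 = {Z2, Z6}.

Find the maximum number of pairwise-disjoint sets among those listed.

2

B1, B4 are pairwise disjoint (B1={Z4,Z5}; B4={Z1,Z3,Z6}).
Every remaining set overlaps one of these, and no 3 of the listed sets are pairwise disjoint, so 2 is the maximum.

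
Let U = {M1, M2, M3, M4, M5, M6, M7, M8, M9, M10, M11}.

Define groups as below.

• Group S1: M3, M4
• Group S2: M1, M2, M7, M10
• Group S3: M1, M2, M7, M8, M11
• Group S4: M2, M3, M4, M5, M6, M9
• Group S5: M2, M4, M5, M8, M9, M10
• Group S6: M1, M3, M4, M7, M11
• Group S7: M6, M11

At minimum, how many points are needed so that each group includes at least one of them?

3

The 3 points {M4, M10, M11} hit every group.
The groups S1, S2, S7 are pairwise disjoint, so any hitting set needs a separate point for each — at least 3. Hence 3 is optimal.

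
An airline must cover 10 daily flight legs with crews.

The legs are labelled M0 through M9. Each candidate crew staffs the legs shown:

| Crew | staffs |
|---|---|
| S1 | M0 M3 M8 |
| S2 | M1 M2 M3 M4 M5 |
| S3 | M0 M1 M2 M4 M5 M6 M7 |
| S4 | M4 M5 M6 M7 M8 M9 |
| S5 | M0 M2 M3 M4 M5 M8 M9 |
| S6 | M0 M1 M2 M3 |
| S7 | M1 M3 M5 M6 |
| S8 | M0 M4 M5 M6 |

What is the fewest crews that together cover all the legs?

2

Take {S4, S6}. Their union is {M0, M1, M2, M3, M4, M5, M6, M7, M8, M9}, which is all 10 legs.
No single crew has all 10 legs (the largest, S3, has 7), so 2 is optimal.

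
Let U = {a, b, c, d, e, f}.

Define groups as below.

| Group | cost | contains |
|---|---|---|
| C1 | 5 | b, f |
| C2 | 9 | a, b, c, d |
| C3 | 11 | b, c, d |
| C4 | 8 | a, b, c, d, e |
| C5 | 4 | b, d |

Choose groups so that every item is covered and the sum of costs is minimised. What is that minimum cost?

C1, C4 together cover every item (C1 ∪ C4 = {a, b, c, d, e, f}); total cost 5 + 8 = 13.
No covering selection has total cost below 13.

13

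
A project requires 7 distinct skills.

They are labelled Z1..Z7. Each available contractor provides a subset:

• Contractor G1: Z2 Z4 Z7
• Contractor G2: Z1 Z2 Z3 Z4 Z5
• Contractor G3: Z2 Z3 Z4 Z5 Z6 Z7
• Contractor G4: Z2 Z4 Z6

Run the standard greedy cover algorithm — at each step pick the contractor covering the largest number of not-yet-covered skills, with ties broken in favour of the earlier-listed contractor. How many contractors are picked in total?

Greedy: pick G3 (covers 6 new) → pick G2 (covers 1 new). Total picks: 2.

2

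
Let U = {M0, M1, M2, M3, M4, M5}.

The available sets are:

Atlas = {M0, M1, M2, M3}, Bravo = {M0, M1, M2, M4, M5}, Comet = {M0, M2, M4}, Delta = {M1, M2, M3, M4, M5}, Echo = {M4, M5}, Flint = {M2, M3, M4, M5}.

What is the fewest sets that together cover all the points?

2

Comet and Delta together: Comet ∪ Delta = {M0, M1, M2, M3, M4, M5} — every point is covered.
No single set has all 6 points (the largest, Bravo, has 5), so 2 is optimal.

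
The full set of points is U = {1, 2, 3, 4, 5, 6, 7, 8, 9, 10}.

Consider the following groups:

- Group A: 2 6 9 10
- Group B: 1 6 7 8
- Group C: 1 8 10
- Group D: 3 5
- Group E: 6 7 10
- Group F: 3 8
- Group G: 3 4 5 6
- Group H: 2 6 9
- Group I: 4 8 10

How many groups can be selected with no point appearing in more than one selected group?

3

C, D, H are pairwise disjoint (C={1,8,10}; D={3,5}; H={2,6,9}).
Every remaining group overlaps one of these, and no 4 of the listed groups are pairwise disjoint, so 3 is the maximum.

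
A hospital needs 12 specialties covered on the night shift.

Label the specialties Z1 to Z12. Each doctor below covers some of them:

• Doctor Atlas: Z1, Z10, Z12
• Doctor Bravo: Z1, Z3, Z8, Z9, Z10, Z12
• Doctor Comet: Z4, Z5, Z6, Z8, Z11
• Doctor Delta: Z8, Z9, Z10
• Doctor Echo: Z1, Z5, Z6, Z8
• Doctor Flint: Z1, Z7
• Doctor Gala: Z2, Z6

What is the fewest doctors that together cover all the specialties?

4

Take {Bravo, Comet, Flint, Gala}. Their union is {Z1, Z2, Z3, Z4, Z5, Z6, Z7, Z8, Z9, Z10, Z11, Z12}, which is all 12 specialties.
No 3 of the 7 doctors cover everything (all 35 combinations miss at least one specialty), so 4 is optimal.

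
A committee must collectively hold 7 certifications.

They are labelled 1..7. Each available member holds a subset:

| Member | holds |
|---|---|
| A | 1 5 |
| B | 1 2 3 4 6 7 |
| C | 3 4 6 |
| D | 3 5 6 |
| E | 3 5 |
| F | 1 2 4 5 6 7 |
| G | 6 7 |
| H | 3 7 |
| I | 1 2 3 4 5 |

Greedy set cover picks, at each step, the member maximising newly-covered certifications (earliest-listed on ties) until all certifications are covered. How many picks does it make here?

2

Greedy: pick B (covers 6 new) → pick A (covers 1 new). Total picks: 2.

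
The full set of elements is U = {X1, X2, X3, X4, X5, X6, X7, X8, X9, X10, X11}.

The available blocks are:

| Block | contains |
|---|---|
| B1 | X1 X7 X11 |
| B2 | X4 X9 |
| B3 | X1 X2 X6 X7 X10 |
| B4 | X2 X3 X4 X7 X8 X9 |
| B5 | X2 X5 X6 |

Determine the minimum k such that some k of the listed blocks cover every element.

B1 and B3 and B4 and B5 together: B1 ∪ B3 ∪ B4 ∪ B5 = {X1, X2, X3, X4, X5, X6, X7, X8, X9, X10, X11} — every element is covered.
No 3 of the 5 blocks cover everything (all 10 combinations miss at least one element), so 4 is optimal.

4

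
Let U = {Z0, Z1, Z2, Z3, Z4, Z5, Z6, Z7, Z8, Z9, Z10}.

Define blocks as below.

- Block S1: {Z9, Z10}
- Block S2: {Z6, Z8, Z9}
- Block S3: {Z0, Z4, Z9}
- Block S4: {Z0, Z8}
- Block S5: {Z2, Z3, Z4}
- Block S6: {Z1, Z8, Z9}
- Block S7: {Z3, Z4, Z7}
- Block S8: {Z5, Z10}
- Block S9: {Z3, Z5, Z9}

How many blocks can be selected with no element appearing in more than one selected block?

S4, S5, S8 are pairwise disjoint (S4={Z0,Z8}; S5={Z2,Z3,Z4}; S8={Z5,Z10}).
Every remaining block overlaps one of these, and no 4 of the listed blocks are pairwise disjoint, so 3 is the maximum.

3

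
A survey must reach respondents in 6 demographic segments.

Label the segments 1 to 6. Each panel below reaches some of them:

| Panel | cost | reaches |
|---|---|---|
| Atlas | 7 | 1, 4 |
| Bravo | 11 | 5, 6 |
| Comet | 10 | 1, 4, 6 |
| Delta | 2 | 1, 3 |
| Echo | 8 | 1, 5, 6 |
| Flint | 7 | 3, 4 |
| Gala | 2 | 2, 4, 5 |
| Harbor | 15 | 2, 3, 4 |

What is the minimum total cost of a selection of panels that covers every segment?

12

Delta, Echo, Gala together cover every segment (Delta ∪ Echo ∪ Gala = {1, 2, 3, 4, 5, 6}); total cost 2 + 8 + 2 = 12.
No covering selection has total cost below 12.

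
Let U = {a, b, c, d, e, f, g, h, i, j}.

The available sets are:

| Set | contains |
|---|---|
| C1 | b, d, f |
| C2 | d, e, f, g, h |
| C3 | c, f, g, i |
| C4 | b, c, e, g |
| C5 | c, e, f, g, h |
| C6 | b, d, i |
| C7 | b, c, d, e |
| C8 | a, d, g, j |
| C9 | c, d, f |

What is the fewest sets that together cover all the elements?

3

Take {C5, C6, C8}. Their union is {a, b, c, d, e, f, g, h, i, j}, which is all 10 elements.
Only C8 contains a, so C8 is forced; the remaining 6 elements need at least 2 more sets (each remaining set adds at most 4) — so at least 3 sets are needed, and 3 is optimal.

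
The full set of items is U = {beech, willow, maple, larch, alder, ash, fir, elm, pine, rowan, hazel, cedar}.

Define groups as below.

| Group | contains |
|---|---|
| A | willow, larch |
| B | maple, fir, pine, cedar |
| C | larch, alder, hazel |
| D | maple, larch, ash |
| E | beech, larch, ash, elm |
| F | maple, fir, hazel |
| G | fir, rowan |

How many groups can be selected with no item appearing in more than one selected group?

2

B, C are pairwise disjoint (B={maple,fir,pine,cedar}; C={larch,alder,hazel}).
Every remaining group overlaps one of these, and no 3 of the listed groups are pairwise disjoint, so 2 is the maximum.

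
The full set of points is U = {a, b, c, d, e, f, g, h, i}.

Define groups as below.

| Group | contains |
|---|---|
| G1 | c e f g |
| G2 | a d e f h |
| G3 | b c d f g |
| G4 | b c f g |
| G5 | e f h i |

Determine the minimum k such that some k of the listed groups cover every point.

3

G2 and G4 and G5 together: G2 ∪ G4 ∪ G5 = {a, b, c, d, e, f, g, h, i} — every point is covered.
Only G2 contains a, so G2 is forced; the remaining 4 points need at least 2 more groups (each remaining group adds at most 3) — so at least 3 groups are needed, and 3 is optimal.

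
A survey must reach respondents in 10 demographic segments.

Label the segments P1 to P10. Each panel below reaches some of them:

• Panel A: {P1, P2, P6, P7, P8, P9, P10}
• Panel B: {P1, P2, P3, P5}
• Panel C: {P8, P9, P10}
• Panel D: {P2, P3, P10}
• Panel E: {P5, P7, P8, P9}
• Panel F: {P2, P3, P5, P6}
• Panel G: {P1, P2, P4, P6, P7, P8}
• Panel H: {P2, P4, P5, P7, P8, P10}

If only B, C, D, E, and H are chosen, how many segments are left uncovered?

Union of B, C, D, E, H = {P1, P2, P3, P4, P5, P7, P8, P9, P10}.
Not covered: P6 — 1 segment.

1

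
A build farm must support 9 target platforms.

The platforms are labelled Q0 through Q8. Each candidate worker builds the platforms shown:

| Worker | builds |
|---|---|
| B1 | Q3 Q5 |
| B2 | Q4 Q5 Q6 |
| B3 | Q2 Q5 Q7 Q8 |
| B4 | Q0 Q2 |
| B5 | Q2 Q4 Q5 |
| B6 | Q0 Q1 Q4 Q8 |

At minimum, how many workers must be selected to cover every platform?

4

B1 and B2 and B3 and B6 together: B1 ∪ B2 ∪ B3 ∪ B6 = {Q0, Q1, Q2, Q3, Q4, Q5, Q6, Q7, Q8} — every platform is covered.
No 3 of the 6 workers cover everything (all 20 combinations miss at least one platform), so 4 is optimal.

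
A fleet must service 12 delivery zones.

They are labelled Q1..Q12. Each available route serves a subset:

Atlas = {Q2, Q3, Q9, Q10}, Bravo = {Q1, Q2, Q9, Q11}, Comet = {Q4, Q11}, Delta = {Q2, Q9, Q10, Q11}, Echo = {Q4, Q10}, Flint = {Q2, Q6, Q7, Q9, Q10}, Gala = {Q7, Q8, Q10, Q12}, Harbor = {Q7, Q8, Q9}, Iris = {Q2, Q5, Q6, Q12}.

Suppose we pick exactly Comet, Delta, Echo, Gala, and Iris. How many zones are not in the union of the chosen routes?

Union of Comet, Delta, Echo, Gala, Iris = {Q2, Q4, Q5, Q6, Q7, Q8, Q9, Q10, Q11, Q12}.
Not covered: Q1, Q3 — 2 zones.

2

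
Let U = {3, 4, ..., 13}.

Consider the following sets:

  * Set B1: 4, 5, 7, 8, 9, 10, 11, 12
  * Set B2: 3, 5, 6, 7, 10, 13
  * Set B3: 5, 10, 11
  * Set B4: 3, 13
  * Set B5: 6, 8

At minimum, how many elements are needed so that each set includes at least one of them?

H = {8, 11, 13} meets every set (each contains at least one member of H), and |H| = 3.
The sets B3, B4, B5 are pairwise disjoint, so any hitting set needs a separate element for each — at least 3. Hence 3 is optimal.

3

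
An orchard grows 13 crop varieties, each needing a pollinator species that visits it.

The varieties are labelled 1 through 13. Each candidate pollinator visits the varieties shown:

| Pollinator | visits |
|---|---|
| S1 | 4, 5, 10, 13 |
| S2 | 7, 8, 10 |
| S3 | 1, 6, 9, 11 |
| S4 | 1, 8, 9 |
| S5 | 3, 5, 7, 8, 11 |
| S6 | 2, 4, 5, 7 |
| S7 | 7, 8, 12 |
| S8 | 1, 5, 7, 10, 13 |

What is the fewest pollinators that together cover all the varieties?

5

S1 and S3 and S5 and S6 and S7 together: S1 ∪ S3 ∪ S5 ∪ S6 ∪ S7 = {1, 2, 3, 4, 5, 6, 7, 8, 9, 10, 11, 12, 13} — every variety is covered.
No 4 of the 8 pollinators cover everything (all 70 combinations miss at least one variety), so 5 is optimal.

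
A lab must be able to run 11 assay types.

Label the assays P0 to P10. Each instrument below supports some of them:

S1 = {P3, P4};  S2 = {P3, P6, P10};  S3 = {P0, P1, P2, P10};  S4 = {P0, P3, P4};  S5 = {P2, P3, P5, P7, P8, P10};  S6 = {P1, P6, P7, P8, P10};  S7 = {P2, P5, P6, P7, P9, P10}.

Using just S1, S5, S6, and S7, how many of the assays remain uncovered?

1

Union of S1, S5, S6, S7 = {P1, P2, P3, P4, P5, P6, P7, P8, P9, P10}.
Not covered: P0 — 1 assay.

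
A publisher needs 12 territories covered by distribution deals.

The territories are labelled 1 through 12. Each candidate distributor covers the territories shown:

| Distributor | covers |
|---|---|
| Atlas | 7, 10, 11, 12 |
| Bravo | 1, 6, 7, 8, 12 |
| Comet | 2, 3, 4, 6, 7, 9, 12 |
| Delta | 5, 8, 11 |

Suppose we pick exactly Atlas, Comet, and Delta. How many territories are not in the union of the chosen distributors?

1

Union of Atlas, Comet, Delta = {2, 3, 4, 5, 6, 7, 8, 9, 10, 11, 12}.
Not covered: 1 — 1 territory.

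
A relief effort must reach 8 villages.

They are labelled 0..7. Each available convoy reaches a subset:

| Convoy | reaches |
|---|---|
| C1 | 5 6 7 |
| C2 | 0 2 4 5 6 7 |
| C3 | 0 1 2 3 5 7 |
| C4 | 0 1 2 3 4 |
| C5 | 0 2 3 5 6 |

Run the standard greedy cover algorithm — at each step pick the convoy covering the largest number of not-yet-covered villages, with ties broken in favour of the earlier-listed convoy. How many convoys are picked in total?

2

Greedy: pick C2 (covers 6 new) → pick C3 (covers 2 new). Total picks: 2.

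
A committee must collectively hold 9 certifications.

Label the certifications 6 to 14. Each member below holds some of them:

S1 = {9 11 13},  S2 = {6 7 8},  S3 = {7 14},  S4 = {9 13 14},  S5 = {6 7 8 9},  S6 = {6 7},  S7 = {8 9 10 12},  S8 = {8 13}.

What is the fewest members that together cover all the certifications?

4

S1 and S4 and S6 and S7 together: S1 ∪ S4 ∪ S6 ∪ S7 = {6, 7, 8, 9, 10, 11, 12, 13, 14} — every certification is covered.
Only S7 contains 10, so S7 is forced; the remaining 5 certifications need at least 3 more members (each remaining member adds at most 2) — so at least 4 members are needed, and 4 is optimal.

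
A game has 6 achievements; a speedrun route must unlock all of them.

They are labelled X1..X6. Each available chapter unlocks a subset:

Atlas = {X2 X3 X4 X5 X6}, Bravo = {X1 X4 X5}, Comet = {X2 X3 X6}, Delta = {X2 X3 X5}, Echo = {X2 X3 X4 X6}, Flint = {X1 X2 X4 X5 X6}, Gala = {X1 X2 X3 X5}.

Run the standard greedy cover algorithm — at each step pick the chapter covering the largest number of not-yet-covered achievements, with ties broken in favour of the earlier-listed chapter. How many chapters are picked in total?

2

Greedy: pick Atlas (covers 5 new) → pick Bravo (covers 1 new). Total picks: 2.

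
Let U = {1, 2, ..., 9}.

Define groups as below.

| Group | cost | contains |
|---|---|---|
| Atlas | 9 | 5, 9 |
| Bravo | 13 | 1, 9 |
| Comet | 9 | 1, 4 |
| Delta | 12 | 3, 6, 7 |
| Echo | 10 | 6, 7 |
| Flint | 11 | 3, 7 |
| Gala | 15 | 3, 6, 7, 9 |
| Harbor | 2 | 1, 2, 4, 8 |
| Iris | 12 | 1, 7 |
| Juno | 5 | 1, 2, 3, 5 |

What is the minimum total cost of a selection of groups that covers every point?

Gala, Harbor, Juno together cover every point (Gala ∪ Harbor ∪ Juno = {1, 2, 3, 4, 5, 6, 7, 8, 9}); total cost 15 + 2 + 5 = 22.
The greedy pick Harbor, Juno, Echo, Atlas costs 26; no covering selection beats 22.

22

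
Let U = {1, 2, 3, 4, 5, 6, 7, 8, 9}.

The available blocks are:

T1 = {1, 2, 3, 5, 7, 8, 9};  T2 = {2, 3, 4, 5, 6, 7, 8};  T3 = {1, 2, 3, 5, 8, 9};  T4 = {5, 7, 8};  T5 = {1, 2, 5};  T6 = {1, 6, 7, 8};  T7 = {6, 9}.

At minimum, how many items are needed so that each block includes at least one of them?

2

The 2 items {5, 6} hit every block.
The blocks T5, T7 are pairwise disjoint, so any hitting set needs a separate item for each — at least 2. Hence 2 is optimal.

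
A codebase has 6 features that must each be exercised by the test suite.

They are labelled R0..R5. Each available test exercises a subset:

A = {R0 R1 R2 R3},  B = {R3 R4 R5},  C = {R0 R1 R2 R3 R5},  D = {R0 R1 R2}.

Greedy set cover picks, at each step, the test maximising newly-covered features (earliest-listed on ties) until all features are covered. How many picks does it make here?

Greedy: pick C (covers 5 new) → pick B (covers 1 new). Total picks: 2.

2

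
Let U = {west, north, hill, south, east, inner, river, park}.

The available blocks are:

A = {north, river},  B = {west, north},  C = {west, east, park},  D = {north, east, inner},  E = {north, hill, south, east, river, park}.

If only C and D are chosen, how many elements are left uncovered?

Union of C, D = {west, north, east, inner, park}.
Not covered: hill, south, river — 3 elements.

3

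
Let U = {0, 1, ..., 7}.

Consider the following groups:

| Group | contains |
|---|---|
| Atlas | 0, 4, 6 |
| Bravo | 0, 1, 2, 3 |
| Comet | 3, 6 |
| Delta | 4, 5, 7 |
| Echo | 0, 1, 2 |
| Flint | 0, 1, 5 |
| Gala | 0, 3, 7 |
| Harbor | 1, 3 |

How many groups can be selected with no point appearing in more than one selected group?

3

Comet, Delta, Echo are pairwise disjoint (Comet={3,6}; Delta={4,5,7}; Echo={0,1,2}).
Every remaining group overlaps one of these, and no 4 of the listed groups are pairwise disjoint, so 3 is the maximum.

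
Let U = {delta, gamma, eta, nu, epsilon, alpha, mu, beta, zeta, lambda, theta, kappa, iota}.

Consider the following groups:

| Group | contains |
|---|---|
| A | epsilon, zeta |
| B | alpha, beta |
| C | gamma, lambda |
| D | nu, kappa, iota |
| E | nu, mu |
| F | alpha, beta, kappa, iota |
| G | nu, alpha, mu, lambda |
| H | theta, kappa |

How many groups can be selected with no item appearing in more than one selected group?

5

A, B, C, E, H are pairwise disjoint (A={epsilon,zeta}; B={alpha,beta}; C={gamma,lambda}; E={nu,mu}; H={theta,kappa}).
Every remaining group overlaps one of these, and no 6 of the listed groups are pairwise disjoint, so 5 is the maximum.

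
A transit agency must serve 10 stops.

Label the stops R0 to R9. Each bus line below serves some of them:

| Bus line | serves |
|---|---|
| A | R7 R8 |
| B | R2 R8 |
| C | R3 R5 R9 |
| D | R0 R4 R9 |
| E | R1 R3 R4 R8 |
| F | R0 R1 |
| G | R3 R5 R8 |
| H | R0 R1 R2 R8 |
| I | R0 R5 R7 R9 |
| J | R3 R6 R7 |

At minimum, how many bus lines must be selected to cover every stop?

B and E and I and J together: B ∪ E ∪ I ∪ J = {R0, R1, R2, R3, R4, R5, R6, R7, R8, R9} — every stop is covered.
No 3 of the 10 bus lines cover everything (all 120 combinations miss at least one stop), so 4 is optimal.

4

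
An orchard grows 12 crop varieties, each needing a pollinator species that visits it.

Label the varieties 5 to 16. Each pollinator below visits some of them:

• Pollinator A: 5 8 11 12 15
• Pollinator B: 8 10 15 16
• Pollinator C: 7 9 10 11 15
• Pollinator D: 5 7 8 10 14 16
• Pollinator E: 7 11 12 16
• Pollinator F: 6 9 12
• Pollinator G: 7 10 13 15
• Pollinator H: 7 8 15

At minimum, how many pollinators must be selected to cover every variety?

Take {A, D, F, G}. Their union is {5, 6, 7, 8, 9, 10, 11, 12, 13, 14, 15, 16}, which is all 12 varieties.
No 3 of the 8 pollinators cover everything (all 56 combinations miss at least one variety), so 4 is optimal.

4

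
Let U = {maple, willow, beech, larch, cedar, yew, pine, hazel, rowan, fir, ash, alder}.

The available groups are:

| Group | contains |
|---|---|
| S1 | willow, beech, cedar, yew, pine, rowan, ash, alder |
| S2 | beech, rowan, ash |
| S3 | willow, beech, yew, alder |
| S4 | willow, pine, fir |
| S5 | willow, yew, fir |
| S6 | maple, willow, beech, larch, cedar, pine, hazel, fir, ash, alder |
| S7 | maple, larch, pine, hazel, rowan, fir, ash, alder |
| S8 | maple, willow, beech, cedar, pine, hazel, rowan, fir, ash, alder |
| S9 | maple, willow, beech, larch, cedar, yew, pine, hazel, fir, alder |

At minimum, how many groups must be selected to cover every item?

Take {S1, S6}. Their union is {maple, willow, beech, larch, cedar, yew, pine, hazel, rowan, fir, ash, alder}, which is all 12 items.
No single group has all 12 items (the largest, S6, has 10), so 2 is optimal.

2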